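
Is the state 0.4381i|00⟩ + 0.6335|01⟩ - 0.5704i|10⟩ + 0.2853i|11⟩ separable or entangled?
Entangled

Writing the state as a|00⟩ + b|01⟩ + c|10⟩ + d|11⟩, it is a product state iff ad − bc = 0.
Here (a, b, c, d) = (0.4381i, 0.6335, -0.5704i, 0.2853i): ad − bc = (0.4381i)(0.2853i) − (0.6335)(-0.5704i) = (-0.125 + 0.3613i) ≠ 0, so the state is entangled.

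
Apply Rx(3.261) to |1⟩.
-0.9982i|0⟩ - 0.05967|1⟩

Rx(3.261) = [[cos(θ/2), −i·sin(θ/2)], [−i·sin(θ/2), cos(θ/2)]]; θ = 3.261, cos(θ/2) ≈ -0.0596682, sin(θ/2) ≈ 0.998218.
With a = amp(|0⟩) = 0 and b = amp(|1⟩) = 1:
new amp(|0⟩) = (-0.0596682)·a + (-0.998218i)·b = -0.9982i
new amp(|1⟩) = (-0.998218i)·a + (-0.0596682)·b = -0.05967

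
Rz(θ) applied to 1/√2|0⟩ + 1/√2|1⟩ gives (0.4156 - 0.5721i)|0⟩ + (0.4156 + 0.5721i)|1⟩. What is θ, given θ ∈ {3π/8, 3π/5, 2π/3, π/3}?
3π/5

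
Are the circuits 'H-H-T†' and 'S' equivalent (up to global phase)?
No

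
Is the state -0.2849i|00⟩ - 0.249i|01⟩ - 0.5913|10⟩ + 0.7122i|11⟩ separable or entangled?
Entangled

Writing the state as a|00⟩ + b|01⟩ + c|10⟩ + d|11⟩, it is a product state iff ad − bc = 0.
Here (a, b, c, d) = (-0.2849i, -0.249i, -0.5913, 0.7122i): ad − bc = (-0.2849i)(0.7122i) − (-0.249i)(-0.5913) = (0.2029 - 0.1472i) ≠ 0, so the state is entangled.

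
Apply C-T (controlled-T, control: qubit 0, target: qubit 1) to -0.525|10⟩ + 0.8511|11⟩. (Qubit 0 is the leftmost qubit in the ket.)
-0.525|10⟩ + (0.6018 + 0.6018i)|11⟩

C-T leaves the control-|0⟩ kets |00⟩, |01⟩ unchanged and applies T to qubit 1 on the control-|1⟩ pair (|10⟩, |11⟩).
T = [[1, 0], [0, (1/√2 + (1/√2)i)]].
With a = amp(|10⟩) = -0.525 and b = amp(|11⟩) = 0.8511:
new amp(|10⟩) = (1)·a = -0.525
new amp(|11⟩) = (1/√2 + (1/√2)i)·b = (0.6018 + 0.6018i)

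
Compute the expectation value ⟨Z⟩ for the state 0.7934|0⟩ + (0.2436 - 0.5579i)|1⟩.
0.2589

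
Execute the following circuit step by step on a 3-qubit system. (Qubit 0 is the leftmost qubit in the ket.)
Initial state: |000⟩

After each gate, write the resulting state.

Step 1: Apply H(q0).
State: 1/√2|000⟩ + 1/√2|100⟩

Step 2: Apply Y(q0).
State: -(1/√2)i|000⟩ + (1/√2)i|100⟩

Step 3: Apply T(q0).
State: -(1/√2)i|000⟩ + (-1/2 + (1/2)i)|100⟩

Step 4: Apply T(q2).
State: -(1/√2)i|000⟩ + (-1/2 + (1/2)i)|100⟩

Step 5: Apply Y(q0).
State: (1/2 + (1/2)i)|000⟩ + 1/√2|100⟩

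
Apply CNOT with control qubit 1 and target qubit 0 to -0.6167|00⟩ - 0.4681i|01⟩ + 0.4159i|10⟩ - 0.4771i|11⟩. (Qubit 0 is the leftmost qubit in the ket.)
-0.6167|00⟩ - 0.4771i|01⟩ + 0.4159i|10⟩ - 0.4681i|11⟩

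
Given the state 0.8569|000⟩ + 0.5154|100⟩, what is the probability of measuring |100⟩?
0.2656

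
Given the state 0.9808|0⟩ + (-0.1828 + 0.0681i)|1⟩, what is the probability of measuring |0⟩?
0.962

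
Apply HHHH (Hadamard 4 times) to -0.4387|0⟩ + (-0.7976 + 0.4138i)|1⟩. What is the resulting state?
-0.4387|0⟩ + (-0.7976 + 0.4138i)|1⟩

H² = I, so an even number of Hadamards cancels: H^4 = I and the state is unchanged.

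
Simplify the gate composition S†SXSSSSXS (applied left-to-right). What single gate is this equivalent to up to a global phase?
S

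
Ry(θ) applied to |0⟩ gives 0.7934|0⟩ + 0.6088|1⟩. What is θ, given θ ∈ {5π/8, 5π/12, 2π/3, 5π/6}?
5π/12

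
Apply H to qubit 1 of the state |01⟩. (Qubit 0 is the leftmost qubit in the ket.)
1/√2|00⟩ - 1/√2|01⟩

H on qubit 1 mixes each pair of kets that differ only in qubit 1: amplitudes (a, b) of (|…0…⟩, |…1…⟩) become ((a + b)/√2, (a − b)/√2). Kets absent from the input have amplitude 0.
(|00⟩, |01⟩): (a, b) = (0, 1) → (1/√2, -1/√2)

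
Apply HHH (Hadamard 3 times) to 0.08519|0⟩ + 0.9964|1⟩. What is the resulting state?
0.7648|0⟩ - 0.6443|1⟩

H² = I, so H^3 = H: a single Hadamard. With (a, b) = (0.08519, 0.9964), H gives ((a + b)/√2, (a − b)/√2) = (0.7648, -0.6443).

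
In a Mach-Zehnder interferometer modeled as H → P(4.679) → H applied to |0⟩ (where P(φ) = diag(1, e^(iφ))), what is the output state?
(0.4833 - 0.4997i)|0⟩ + (0.5167 + 0.4997i)|1⟩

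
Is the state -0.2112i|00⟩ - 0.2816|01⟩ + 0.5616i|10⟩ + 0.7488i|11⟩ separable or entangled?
Entangled

Writing the state as a|00⟩ + b|01⟩ + c|10⟩ + d|11⟩, it is a product state iff ad − bc = 0.
Here (a, b, c, d) = (-0.2112i, -0.2816, 0.5616i, 0.7488i): ad − bc = (-0.2112i)(0.7488i) − (-0.2816)(0.5616i) = (0.1581 + 0.1581i) ≠ 0, so the state is entangled.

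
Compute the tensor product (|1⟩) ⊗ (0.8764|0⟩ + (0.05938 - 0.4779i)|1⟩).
0.8764|10⟩ + (0.05938 - 0.4779i)|11⟩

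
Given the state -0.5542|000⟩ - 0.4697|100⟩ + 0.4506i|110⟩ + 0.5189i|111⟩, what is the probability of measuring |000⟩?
0.3071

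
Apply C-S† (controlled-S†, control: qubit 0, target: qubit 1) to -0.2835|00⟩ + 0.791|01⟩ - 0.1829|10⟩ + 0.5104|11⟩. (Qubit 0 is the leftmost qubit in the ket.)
-0.2835|00⟩ + 0.791|01⟩ - 0.1829|10⟩ - 0.5104i|11⟩

C-S† leaves the control-|0⟩ kets |00⟩, |01⟩ unchanged and applies S† to qubit 1 on the control-|1⟩ pair (|10⟩, |11⟩).
S† = [[1, 0], [0, -i]].
With a = amp(|10⟩) = -0.1829 and b = amp(|11⟩) = 0.5104:
new amp(|10⟩) = (1)·a = -0.1829
new amp(|11⟩) = (-i)·b = -0.5104i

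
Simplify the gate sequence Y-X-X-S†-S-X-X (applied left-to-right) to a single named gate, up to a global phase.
Y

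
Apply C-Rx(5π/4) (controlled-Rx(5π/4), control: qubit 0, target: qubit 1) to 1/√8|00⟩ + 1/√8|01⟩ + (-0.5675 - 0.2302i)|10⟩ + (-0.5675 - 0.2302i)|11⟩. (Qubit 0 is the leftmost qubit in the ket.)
1/√8|00⟩ + 1/√8|01⟩ + (0.004496 + 0.6124i)|10⟩ + (0.004496 + 0.6124i)|11⟩

C-Rx(5π/4) leaves the control-|0⟩ kets |00⟩, |01⟩ unchanged and applies Rx(5π/4) to qubit 1 on the control-|1⟩ pair (|10⟩, |11⟩).
Rx(5π/4) = [[cos(θ/2), −i·sin(θ/2)], [−i·sin(θ/2), cos(θ/2)]]; θ = 5π/4, cos(θ/2) ≈ -0.382683, sin(θ/2) ≈ 0.92388.
With a = amp(|10⟩) = (-0.5675 - 0.2302i) and b = amp(|11⟩) = (-0.5675 - 0.2302i):
new amp(|10⟩) = (-0.382683)·a + (-0.92388i)·b = (0.004496 + 0.6124i)
new amp(|11⟩) = (-0.92388i)·a + (-0.382683)·b = (0.004496 + 0.6124i)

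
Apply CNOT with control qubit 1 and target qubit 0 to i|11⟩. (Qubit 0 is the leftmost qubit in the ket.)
i|01⟩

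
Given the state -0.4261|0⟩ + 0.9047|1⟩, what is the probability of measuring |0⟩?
0.1816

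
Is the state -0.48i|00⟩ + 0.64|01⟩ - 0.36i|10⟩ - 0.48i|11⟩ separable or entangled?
Entangled

Writing the state as a|00⟩ + b|01⟩ + c|10⟩ + d|11⟩, it is a product state iff ad − bc = 0.
Here (a, b, c, d) = (-0.48i, 0.64, -0.36i, -0.48i): ad − bc = (-0.48i)(-0.48i) − (0.64)(-0.36i) = (-0.2304 + 0.2304i) ≠ 0, so the state is entangled.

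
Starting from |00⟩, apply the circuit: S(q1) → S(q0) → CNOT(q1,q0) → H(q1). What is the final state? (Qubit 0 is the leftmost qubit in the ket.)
1/√2|00⟩ + 1/√2|01⟩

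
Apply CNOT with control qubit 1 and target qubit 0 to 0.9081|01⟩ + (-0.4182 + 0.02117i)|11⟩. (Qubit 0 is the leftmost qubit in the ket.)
(-0.4182 + 0.02117i)|01⟩ + 0.9081|11⟩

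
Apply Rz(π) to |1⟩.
i|1⟩

Rz(π) = [[e^(−iθ/2), 0], [0, e^(iθ/2)]] with e^(±iθ/2) = cos(θ/2) ± i·sin(θ/2); θ = π, cos(θ/2) ≈ 0, sin(θ/2) ≈ 1.
With a = amp(|0⟩) = 0 and b = amp(|1⟩) = 1:
new amp(|0⟩) = (-i)·a = 0
new amp(|1⟩) = (i)·b = i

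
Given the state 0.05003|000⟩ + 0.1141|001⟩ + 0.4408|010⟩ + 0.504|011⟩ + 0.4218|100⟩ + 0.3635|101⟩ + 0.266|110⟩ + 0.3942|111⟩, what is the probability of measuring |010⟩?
0.1943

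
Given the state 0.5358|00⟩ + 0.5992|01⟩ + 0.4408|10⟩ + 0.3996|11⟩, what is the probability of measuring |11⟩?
0.1597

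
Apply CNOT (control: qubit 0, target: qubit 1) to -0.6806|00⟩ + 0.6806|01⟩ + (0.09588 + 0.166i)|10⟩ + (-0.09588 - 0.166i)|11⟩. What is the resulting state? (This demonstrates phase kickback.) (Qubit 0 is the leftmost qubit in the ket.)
-0.6806|00⟩ + 0.6806|01⟩ + (-0.09588 - 0.166i)|10⟩ + (0.09588 + 0.166i)|11⟩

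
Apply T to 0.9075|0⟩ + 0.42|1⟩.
0.9075|0⟩ + (0.297 + 0.297i)|1⟩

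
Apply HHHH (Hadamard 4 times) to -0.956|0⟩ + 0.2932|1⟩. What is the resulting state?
-0.956|0⟩ + 0.2932|1⟩

H² = I, so an even number of Hadamards cancels: H^4 = I and the state is unchanged.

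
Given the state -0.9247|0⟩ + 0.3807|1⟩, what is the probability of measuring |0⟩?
0.8551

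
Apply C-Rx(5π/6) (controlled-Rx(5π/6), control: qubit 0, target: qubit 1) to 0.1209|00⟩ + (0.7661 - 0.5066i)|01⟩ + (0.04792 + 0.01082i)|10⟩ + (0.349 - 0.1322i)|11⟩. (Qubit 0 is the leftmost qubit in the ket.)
0.1209|00⟩ + (0.7661 - 0.5066i)|01⟩ + (-0.1153 - 0.3343i)|10⟩ + (0.1008 - 0.0805i)|11⟩

C-Rx(5π/6) leaves the control-|0⟩ kets |00⟩, |01⟩ unchanged and applies Rx(5π/6) to qubit 1 on the control-|1⟩ pair (|10⟩, |11⟩).
Rx(5π/6) = [[cos(θ/2), −i·sin(θ/2)], [−i·sin(θ/2), cos(θ/2)]]; θ = 5π/6, cos(θ/2) ≈ 0.258819, sin(θ/2) ≈ 0.965926.
With a = amp(|10⟩) = (0.04792 + 0.01082i) and b = amp(|11⟩) = (0.349 - 0.1322i):
new amp(|10⟩) = (0.258819)·a + (-0.965926i)·b = (-0.1153 - 0.3343i)
new amp(|11⟩) = (-0.965926i)·a + (0.258819)·b = (0.1008 - 0.0805i)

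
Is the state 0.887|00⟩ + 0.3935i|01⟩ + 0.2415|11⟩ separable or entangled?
Entangled

Writing the state as a|00⟩ + b|01⟩ + c|10⟩ + d|11⟩, it is a product state iff ad − bc = 0.
Here (a, b, c, d) = (0.887, 0.3935i, 0, 0.2415): ad − bc = (0.887)(0.2415) − (0.3935i)(0) = 0.2142 ≠ 0, so the state is entangled.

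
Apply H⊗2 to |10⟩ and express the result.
1/2|00⟩ + 1/2|01⟩ - 1/2|10⟩ - 1/2|11⟩

H⊗2 gives amp(|y⟩) = (1/2) Σ_x (−1)^(x·y) amp(|x⟩), where x·y is the number of positions in which both x and y have a 1.
|00⟩: (1)/2 = 1/2
|01⟩: (1)/2 = 1/2
|10⟩: (-1)/2 = -1/2
|11⟩: (-1)/2 = -1/2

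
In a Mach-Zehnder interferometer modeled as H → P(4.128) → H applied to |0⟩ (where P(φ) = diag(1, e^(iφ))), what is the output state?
(0.2242 - 0.417i)|0⟩ + (0.7758 + 0.417i)|1⟩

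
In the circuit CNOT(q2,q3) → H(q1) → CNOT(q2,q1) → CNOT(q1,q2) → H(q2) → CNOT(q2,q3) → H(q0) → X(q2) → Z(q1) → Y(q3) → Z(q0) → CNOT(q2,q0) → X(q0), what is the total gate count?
13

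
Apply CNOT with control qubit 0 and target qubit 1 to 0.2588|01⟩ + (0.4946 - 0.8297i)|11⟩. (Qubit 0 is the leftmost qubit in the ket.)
0.2588|01⟩ + (0.4946 - 0.8297i)|10⟩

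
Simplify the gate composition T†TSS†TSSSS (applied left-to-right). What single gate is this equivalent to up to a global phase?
T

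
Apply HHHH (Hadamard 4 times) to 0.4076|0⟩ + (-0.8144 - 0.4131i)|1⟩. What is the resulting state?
0.4076|0⟩ + (-0.8144 - 0.4131i)|1⟩

H² = I, so an even number of Hadamards cancels: H^4 = I and the state is unchanged.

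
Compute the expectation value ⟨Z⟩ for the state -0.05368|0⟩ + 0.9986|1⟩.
-0.9943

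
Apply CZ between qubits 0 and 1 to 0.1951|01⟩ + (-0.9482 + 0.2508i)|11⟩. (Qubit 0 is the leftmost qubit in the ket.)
0.1951|01⟩ + (0.9482 - 0.2508i)|11⟩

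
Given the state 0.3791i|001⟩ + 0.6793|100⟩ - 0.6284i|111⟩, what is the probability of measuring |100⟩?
0.4614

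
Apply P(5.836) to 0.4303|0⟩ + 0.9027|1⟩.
0.4303|0⟩ + (0.8139 - 0.3904i)|1⟩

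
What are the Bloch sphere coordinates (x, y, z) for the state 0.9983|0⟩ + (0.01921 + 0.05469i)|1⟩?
(0.03835, 0.1092, 0.9932)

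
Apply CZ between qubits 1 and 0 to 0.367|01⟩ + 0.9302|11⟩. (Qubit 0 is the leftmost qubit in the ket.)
0.367|01⟩ - 0.9302|11⟩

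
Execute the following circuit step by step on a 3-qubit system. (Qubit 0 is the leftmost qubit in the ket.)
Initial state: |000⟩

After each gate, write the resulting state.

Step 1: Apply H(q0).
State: 1/√2|000⟩ + 1/√2|100⟩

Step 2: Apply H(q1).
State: 1/2|000⟩ + 1/2|010⟩ + 1/2|100⟩ + 1/2|110⟩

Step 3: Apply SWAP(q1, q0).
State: 1/2|000⟩ + 1/2|010⟩ + 1/2|100⟩ + 1/2|110⟩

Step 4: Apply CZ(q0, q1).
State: 1/2|000⟩ + 1/2|010⟩ + 1/2|100⟩ - 1/2|110⟩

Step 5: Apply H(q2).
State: 1/√8|000⟩ + 1/√8|001⟩ + 1/√8|010⟩ + 1/√8|011⟩ + 1/√8|100⟩ + 1/√8|101⟩ - 1/√8|110⟩ - 1/√8|111⟩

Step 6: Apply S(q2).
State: 1/√8|000⟩ + (1/√8)i|001⟩ + 1/√8|010⟩ + (1/√8)i|011⟩ + 1/√8|100⟩ + (1/√8)i|101⟩ - 1/√8|110⟩ - (1/√8)i|111⟩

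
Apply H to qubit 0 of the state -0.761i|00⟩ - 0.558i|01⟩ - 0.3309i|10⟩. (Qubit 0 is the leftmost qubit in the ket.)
-0.7721i|00⟩ - 0.3946i|01⟩ - 0.3041i|10⟩ - 0.3946i|11⟩

H on qubit 0 mixes each pair of kets that differ only in qubit 0: amplitudes (a, b) of (|…0…⟩, |…1…⟩) become ((a + b)/√2, (a − b)/√2). Kets absent from the input have amplitude 0.
(|00⟩, |10⟩): (a, b) = (-0.761i, -0.3309i) → (-0.7721i, -0.3041i)
(|01⟩, |11⟩): (a, b) = (-0.558i, 0) → (-0.3946i, -0.3946i)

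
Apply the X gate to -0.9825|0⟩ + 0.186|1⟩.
0.186|0⟩ - 0.9825|1⟩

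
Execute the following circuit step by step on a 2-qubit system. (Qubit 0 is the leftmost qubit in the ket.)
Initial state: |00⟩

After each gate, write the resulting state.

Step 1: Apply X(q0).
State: |10⟩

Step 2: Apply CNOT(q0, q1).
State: |11⟩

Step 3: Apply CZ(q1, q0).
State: -|11⟩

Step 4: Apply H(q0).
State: -1/√2|01⟩ + 1/√2|11⟩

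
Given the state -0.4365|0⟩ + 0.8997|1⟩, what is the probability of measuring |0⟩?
0.1905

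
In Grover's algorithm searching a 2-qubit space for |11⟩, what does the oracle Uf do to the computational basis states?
Uf|x⟩ = -|x⟩ if x = 11, else |x⟩ (phase flip on target)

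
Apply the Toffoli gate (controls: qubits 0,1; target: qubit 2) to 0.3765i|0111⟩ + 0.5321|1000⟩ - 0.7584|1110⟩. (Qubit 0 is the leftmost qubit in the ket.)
0.3765i|0111⟩ + 0.5321|1000⟩ - 0.7584|1100⟩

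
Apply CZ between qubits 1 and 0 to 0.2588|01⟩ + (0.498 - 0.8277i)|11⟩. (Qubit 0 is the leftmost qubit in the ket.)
0.2588|01⟩ + (-0.498 + 0.8277i)|11⟩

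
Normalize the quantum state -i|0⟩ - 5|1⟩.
-0.1961i|0⟩ - 0.9806|1⟩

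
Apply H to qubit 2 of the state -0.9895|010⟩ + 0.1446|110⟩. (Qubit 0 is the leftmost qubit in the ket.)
-0.6997|010⟩ - 0.6997|011⟩ + 0.1022|110⟩ + 0.1022|111⟩

H on qubit 2 mixes each pair of kets that differ only in qubit 2: amplitudes (a, b) of (|…0…⟩, |…1…⟩) become ((a + b)/√2, (a − b)/√2). Kets absent from the input have amplitude 0.
(|010⟩, |011⟩): (a, b) = (-0.9895, 0) → (-0.6997, -0.6997)
(|110⟩, |111⟩): (a, b) = (0.1446, 0) → (0.1022, 0.1022)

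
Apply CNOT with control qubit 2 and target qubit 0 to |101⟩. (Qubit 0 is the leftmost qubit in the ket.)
|001⟩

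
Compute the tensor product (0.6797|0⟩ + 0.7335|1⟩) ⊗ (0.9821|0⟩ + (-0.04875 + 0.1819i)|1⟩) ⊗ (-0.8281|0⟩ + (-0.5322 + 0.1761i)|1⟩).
-0.5528|000⟩ + (-0.3553 + 0.1176i)|001⟩ + (0.02744 - 0.1024i)|010⟩ + (-0.004138 - 0.07163i)|011⟩ - 0.5965|100⟩ + (-0.3834 + 0.1269i)|101⟩ + (0.02961 - 0.1105i)|110⟩ + (-0.004465 - 0.07731i)|111⟩

amp(|b₁b₂…⟩) = product of the factor amplitudes for bits b₁, b₂, …; only kets whose every factor amplitude is nonzero survive.
|000⟩: (0.6797)(0.9821)(-0.8281) = -0.5528
|001⟩: (0.6797)(0.9821)(-0.5322 + 0.1761i) = (-0.3553 + 0.1176i)
|010⟩: (0.6797)(-0.04875 + 0.1819i)(-0.8281) = (0.02744 - 0.1024i)
|011⟩: (0.6797)(-0.04875 + 0.1819i)(-0.5322 + 0.1761i) = (-0.004138 - 0.07163i)
|100⟩: (0.7335)(0.9821)(-0.8281) = -0.5965
|101⟩: (0.7335)(0.9821)(-0.5322 + 0.1761i) = (-0.3834 + 0.1269i)
|110⟩: (0.7335)(-0.04875 + 0.1819i)(-0.8281) = (0.02961 - 0.1105i)
|111⟩: (0.7335)(-0.04875 + 0.1819i)(-0.5322 + 0.1761i) = (-0.004465 - 0.07731i)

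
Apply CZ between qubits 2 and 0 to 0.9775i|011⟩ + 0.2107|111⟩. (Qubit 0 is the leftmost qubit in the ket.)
0.9775i|011⟩ - 0.2107|111⟩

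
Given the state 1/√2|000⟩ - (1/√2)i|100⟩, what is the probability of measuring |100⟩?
1/2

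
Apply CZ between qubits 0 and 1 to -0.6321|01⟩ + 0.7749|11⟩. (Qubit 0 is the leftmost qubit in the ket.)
-0.6321|01⟩ - 0.7749|11⟩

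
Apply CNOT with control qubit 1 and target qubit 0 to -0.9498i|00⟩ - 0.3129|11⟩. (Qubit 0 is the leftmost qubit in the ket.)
-0.9498i|00⟩ - 0.3129|01⟩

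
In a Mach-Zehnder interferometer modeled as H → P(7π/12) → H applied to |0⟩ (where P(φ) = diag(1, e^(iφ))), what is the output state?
(0.3706 + 0.483i)|0⟩ + (0.6294 - 0.483i)|1⟩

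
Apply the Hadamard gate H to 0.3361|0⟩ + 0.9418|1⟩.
0.9036|0⟩ - 0.4283|1⟩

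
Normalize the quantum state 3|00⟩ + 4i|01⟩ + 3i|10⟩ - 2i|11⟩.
0.4867|00⟩ + 0.6489i|01⟩ + 0.4867i|10⟩ - 0.3244i|11⟩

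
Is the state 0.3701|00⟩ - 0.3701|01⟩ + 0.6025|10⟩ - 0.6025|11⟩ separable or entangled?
Separable

Writing the state as a|00⟩ + b|01⟩ + c|10⟩ + d|11⟩, it is a product state iff ad − bc = 0.
Here (a, b, c, d) = (0.3701, -0.3701, 0.6025, -0.6025): ad − bc = (0.3701)(-0.6025) − (-0.3701)(0.6025) = 0, so the state is separable.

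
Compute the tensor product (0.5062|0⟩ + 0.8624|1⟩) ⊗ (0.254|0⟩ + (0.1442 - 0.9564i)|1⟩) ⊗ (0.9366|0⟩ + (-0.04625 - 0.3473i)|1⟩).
0.1204|000⟩ + (-0.005947 - 0.04465i)|001⟩ + (0.06837 - 0.4534i)|010⟩ + (-0.1715 - 0.00296i)|011⟩ + 0.2052|100⟩ + (-0.01013 - 0.07608i)|101⟩ + (0.1165 - 0.7725i)|110⟩ + (-0.2922 - 0.005043i)|111⟩

amp(|b₁b₂…⟩) = product of the factor amplitudes for bits b₁, b₂, …; only kets whose every factor amplitude is nonzero survive.
|000⟩: (0.5062)(0.254)(0.9366) = 0.1204
|001⟩: (0.5062)(0.254)(-0.04625 - 0.3473i) = (-0.005947 - 0.04465i)
|010⟩: (0.5062)(0.1442 - 0.9564i)(0.9366) = (0.06837 - 0.4534i)
|011⟩: (0.5062)(0.1442 - 0.9564i)(-0.04625 - 0.3473i) = (-0.1715 - 0.00296i)
|100⟩: (0.8624)(0.254)(0.9366) = 0.2052
|101⟩: (0.8624)(0.254)(-0.04625 - 0.3473i) = (-0.01013 - 0.07608i)
|110⟩: (0.8624)(0.1442 - 0.9564i)(0.9366) = (0.1165 - 0.7725i)
|111⟩: (0.8624)(0.1442 - 0.9564i)(-0.04625 - 0.3473i) = (-0.2922 - 0.005043i)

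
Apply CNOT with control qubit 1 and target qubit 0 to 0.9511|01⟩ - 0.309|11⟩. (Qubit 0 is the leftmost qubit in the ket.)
-0.309|01⟩ + 0.9511|11⟩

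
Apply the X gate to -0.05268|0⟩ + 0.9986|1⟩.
0.9986|0⟩ - 0.05268|1⟩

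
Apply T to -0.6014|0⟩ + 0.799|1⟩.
-0.6014|0⟩ + (0.565 + 0.565i)|1⟩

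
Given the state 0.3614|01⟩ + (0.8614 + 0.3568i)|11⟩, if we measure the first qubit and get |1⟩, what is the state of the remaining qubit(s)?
(0.9239 + 0.3827i)|1⟩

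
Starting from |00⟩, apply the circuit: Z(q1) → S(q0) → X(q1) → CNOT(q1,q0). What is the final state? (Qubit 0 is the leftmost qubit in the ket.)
|11⟩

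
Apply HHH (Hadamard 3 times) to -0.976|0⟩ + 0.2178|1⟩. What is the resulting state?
-0.5361|0⟩ - 0.8441|1⟩

H² = I, so H^3 = H: a single Hadamard. With (a, b) = (-0.976, 0.2178), H gives ((a + b)/√2, (a − b)/√2) = (-0.5361, -0.8441).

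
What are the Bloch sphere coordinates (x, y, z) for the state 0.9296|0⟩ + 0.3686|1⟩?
(0.6853, 0, 0.7283)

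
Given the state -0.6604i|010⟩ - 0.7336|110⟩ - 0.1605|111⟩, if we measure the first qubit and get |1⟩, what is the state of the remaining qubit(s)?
-0.9769|10⟩ - 0.2137|11⟩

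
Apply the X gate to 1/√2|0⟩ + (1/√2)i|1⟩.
(1/√2)i|0⟩ + 1/√2|1⟩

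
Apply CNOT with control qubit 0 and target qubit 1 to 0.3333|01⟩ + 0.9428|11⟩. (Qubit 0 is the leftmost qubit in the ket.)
0.3333|01⟩ + 0.9428|10⟩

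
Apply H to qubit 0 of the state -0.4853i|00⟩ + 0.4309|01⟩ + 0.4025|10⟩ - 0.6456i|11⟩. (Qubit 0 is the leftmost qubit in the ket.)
(0.2846 - 0.3432i)|00⟩ + (0.3047 - 0.4565i)|01⟩ + (-0.2846 - 0.3432i)|10⟩ + (0.3047 + 0.4565i)|11⟩

H on qubit 0 mixes each pair of kets that differ only in qubit 0: amplitudes (a, b) of (|…0…⟩, |…1…⟩) become ((a + b)/√2, (a − b)/√2). Kets absent from the input have amplitude 0.
(|00⟩, |10⟩): (a, b) = (-0.4853i, 0.4025) → ((0.2846 - 0.3432i), (-0.2846 - 0.3432i))
(|01⟩, |11⟩): (a, b) = (0.4309, -0.6456i) → ((0.3047 - 0.4565i), (0.3047 + 0.4565i))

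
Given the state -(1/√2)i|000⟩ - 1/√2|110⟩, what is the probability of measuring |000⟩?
1/2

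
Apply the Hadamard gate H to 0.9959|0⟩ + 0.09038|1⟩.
0.7681|0⟩ + 0.6403|1⟩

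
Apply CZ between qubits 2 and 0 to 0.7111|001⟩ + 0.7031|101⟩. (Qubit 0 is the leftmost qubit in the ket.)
0.7111|001⟩ - 0.7031|101⟩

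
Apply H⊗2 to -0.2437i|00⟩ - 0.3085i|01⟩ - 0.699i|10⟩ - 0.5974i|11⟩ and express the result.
-0.9243i|00⟩ - 0.0184i|01⟩ + 0.3721i|10⟩ + 0.0832i|11⟩

H⊗2 gives amp(|y⟩) = (1/2) Σ_x (−1)^(x·y) amp(|x⟩), where x·y is the number of positions in which both x and y have a 1.
|00⟩: (-0.2437i - 0.3085i - 0.699i - 0.5974i)/2 = -0.9243i
|01⟩: (-0.2437i + 0.3085i - 0.699i + 0.5974i)/2 = -0.0184i
|10⟩: (-0.2437i - 0.3085i + 0.699i + 0.5974i)/2 = 0.3721i
|11⟩: (-0.2437i + 0.3085i + 0.699i - 0.5974i)/2 = 0.0832i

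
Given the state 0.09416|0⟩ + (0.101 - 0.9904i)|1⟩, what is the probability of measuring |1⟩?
0.9911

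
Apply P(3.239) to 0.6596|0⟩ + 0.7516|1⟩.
0.6596|0⟩ + (-0.748 - 0.0731i)|1⟩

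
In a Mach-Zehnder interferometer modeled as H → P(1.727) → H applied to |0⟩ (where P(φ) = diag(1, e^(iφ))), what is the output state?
(0.4222 + 0.4939i)|0⟩ + (0.5778 - 0.4939i)|1⟩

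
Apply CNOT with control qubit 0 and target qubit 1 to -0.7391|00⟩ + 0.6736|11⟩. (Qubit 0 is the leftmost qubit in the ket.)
-0.7391|00⟩ + 0.6736|10⟩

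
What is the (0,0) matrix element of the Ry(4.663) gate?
-0.6894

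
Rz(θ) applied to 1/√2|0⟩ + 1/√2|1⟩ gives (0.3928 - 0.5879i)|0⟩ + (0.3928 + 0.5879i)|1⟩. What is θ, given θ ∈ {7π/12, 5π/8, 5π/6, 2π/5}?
5π/8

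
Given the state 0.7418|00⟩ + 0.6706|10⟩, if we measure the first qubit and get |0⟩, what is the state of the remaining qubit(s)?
|0⟩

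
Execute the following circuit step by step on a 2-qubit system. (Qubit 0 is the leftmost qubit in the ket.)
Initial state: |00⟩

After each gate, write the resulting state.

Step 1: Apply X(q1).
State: |01⟩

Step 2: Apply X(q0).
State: |11⟩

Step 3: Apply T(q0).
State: (1/√2 + (1/√2)i)|11⟩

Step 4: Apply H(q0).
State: (1/2 + (1/2)i)|01⟩ + (-1/2 - (1/2)i)|11⟩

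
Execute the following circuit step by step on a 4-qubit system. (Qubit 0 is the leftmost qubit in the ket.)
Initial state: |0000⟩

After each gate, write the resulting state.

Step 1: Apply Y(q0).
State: i|1000⟩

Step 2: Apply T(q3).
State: i|1000⟩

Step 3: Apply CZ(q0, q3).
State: i|1000⟩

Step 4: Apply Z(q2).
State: i|1000⟩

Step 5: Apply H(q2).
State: (1/√2)i|1000⟩ + (1/√2)i|1010⟩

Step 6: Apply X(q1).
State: (1/√2)i|1100⟩ + (1/√2)i|1110⟩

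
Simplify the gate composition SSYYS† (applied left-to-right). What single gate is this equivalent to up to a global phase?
S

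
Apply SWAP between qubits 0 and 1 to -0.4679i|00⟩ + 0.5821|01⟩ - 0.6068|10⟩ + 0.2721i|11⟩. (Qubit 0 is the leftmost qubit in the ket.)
-0.4679i|00⟩ - 0.6068|01⟩ + 0.5821|10⟩ + 0.2721i|11⟩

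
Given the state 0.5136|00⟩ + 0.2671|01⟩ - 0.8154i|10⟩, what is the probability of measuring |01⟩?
0.07134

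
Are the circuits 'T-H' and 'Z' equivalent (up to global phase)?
No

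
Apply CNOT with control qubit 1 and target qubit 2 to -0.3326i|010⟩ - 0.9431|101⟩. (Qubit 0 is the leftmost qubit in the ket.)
-0.3326i|011⟩ - 0.9431|101⟩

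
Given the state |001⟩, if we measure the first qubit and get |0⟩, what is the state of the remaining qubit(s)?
|01⟩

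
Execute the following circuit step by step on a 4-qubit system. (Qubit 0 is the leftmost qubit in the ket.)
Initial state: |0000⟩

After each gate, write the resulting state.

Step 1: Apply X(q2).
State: |0010⟩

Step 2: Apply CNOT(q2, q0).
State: |1010⟩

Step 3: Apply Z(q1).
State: |1010⟩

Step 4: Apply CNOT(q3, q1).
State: |1010⟩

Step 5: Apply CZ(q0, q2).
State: -|1010⟩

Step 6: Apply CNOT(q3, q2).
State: -|1010⟩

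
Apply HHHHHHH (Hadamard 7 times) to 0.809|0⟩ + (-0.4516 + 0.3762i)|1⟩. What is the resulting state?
(0.2527 + 0.266i)|0⟩ + (0.8914 - 0.266i)|1⟩

H² = I, so H^7 = H: a single Hadamard. With (a, b) = (0.809, (-0.4516 + 0.3762i)), H gives ((a + b)/√2, (a − b)/√2) = ((0.2527 + 0.266i), (0.8914 - 0.266i)).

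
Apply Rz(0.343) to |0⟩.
(0.9853 - 0.1707i)|0⟩

Rz(0.343) = [[e^(−iθ/2), 0], [0, e^(iθ/2)]] with e^(±iθ/2) = cos(θ/2) ± i·sin(θ/2); θ = 0.343, cos(θ/2) ≈ 0.98533, sin(θ/2) ≈ 0.170661.
With a = amp(|0⟩) = 1 and b = amp(|1⟩) = 0:
new amp(|0⟩) = (0.98533 - 0.170661i)·a = (0.9853 - 0.1707i)
new amp(|1⟩) = (0.98533 + 0.170661i)·b = 0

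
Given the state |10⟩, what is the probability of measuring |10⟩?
1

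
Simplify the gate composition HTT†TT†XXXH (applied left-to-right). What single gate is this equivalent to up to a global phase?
Z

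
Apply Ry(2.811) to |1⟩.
-0.9864|0⟩ + 0.1645|1⟩

Ry(2.811) = [[cos(θ/2), −sin(θ/2)], [sin(θ/2), cos(θ/2)]]; θ = 2.811, cos(θ/2) ≈ 0.164545, sin(θ/2) ≈ 0.98637.
With a = amp(|0⟩) = 0 and b = amp(|1⟩) = 1:
new amp(|0⟩) = (0.164545)·a + (-0.98637)·b = -0.9864
new amp(|1⟩) = (0.98637)·a + (0.164545)·b = 0.1645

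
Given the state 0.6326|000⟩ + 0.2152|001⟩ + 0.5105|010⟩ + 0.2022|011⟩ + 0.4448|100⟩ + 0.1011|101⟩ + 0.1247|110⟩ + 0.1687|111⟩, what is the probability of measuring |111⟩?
0.02846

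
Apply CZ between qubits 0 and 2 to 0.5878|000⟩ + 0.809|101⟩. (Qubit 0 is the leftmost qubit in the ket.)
0.5878|000⟩ - 0.809|101⟩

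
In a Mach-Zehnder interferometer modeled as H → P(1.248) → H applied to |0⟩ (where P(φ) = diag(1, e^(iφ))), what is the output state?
(0.6586 + 0.4742i)|0⟩ + (0.3414 - 0.4742i)|1⟩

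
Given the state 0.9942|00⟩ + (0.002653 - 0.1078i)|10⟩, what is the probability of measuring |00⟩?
0.9884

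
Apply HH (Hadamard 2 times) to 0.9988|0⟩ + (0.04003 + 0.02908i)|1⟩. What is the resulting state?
0.9988|0⟩ + (0.04003 + 0.02908i)|1⟩

H² = I, so an even number of Hadamards cancels: H^2 = I and the state is unchanged.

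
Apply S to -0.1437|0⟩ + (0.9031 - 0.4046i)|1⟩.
-0.1437|0⟩ + (0.4046 + 0.9031i)|1⟩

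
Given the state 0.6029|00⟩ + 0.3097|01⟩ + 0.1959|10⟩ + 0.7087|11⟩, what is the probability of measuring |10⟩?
0.03838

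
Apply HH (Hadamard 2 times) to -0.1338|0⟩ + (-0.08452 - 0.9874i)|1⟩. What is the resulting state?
-0.1338|0⟩ + (-0.08452 - 0.9874i)|1⟩

H² = I, so an even number of Hadamards cancels: H^2 = I and the state is unchanged.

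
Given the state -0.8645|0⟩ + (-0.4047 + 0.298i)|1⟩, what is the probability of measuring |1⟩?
0.2526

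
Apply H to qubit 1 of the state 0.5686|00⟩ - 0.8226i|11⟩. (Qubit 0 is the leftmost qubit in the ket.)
0.4021|00⟩ + 0.4021|01⟩ - 0.5817i|10⟩ + 0.5817i|11⟩

H on qubit 1 mixes each pair of kets that differ only in qubit 1: amplitudes (a, b) of (|…0…⟩, |…1…⟩) become ((a + b)/√2, (a − b)/√2). Kets absent from the input have amplitude 0.
(|00⟩, |01⟩): (a, b) = (0.5686, 0) → (0.4021, 0.4021)
(|10⟩, |11⟩): (a, b) = (0, -0.8226i) → (-0.5817i, 0.5817i)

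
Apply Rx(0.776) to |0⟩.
0.9257|0⟩ - 0.3783i|1⟩

Rx(0.776) = [[cos(θ/2), −i·sin(θ/2)], [−i·sin(θ/2), cos(θ/2)]]; θ = 0.776, cos(θ/2) ≈ 0.925668, sin(θ/2) ≈ 0.378338.
With a = amp(|0⟩) = 1 and b = amp(|1⟩) = 0:
new amp(|0⟩) = (0.925668)·a + (-0.378338i)·b = 0.9257
new amp(|1⟩) = (-0.378338i)·a + (0.925668)·b = -0.3783i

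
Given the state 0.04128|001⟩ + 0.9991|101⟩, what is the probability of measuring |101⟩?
0.9982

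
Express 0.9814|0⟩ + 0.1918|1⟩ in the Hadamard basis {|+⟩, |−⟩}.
0.8296|+⟩ + 0.5583|−⟩

With |ψ⟩ = α|0⟩ + β|1⟩, the Hadamard-basis coefficients are ⟨+|ψ⟩ = (α + β)/√2 and ⟨−|ψ⟩ = (α − β)/√2.
Here α = 0.9814, β = 0.1918: (α + β)/√2 = 0.8296, (α − β)/√2 = 0.5583.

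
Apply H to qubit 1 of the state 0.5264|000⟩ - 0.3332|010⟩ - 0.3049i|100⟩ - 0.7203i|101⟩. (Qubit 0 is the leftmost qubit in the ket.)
0.1366|000⟩ + 0.6078|010⟩ - 0.2156i|100⟩ - 0.5093i|101⟩ - 0.2156i|110⟩ - 0.5093i|111⟩

H on qubit 1 mixes each pair of kets that differ only in qubit 1: amplitudes (a, b) of (|…0…⟩, |…1…⟩) become ((a + b)/√2, (a − b)/√2). Kets absent from the input have amplitude 0.
(|000⟩, |010⟩): (a, b) = (0.5264, -0.3332) → (0.1366, 0.6078)
(|100⟩, |110⟩): (a, b) = (-0.3049i, 0) → (-0.2156i, -0.2156i)
(|101⟩, |111⟩): (a, b) = (-0.7203i, 0) → (-0.5093i, -0.5093i)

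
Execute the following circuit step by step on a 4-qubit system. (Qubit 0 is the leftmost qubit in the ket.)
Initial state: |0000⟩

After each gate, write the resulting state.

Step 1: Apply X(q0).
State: |1000⟩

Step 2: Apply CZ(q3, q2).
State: |1000⟩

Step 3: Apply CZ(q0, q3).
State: |1000⟩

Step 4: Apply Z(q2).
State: |1000⟩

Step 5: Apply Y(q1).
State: i|1100⟩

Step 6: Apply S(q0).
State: -|1100⟩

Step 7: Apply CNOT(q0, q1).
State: -|1000⟩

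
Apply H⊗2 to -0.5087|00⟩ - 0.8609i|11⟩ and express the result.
(-0.2544 - 0.4305i)|00⟩ + (-0.2544 + 0.4305i)|01⟩ + (-0.2544 + 0.4305i)|10⟩ + (-0.2544 - 0.4305i)|11⟩

H⊗2 gives amp(|y⟩) = (1/2) Σ_x (−1)^(x·y) amp(|x⟩), where x·y is the number of positions in which both x and y have a 1.
|00⟩: (-0.5087 - 0.8609i)/2 = (-0.2544 - 0.4305i)
|01⟩: (-0.5087 + 0.8609i)/2 = (-0.2544 + 0.4305i)
|10⟩: (-0.5087 + 0.8609i)/2 = (-0.2544 + 0.4305i)
|11⟩: (-0.5087 - 0.8609i)/2 = (-0.2544 - 0.4305i)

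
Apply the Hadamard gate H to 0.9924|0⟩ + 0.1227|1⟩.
0.7885|0⟩ + 0.615|1⟩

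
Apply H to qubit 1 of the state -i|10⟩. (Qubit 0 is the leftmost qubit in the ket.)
-(1/√2)i|10⟩ - (1/√2)i|11⟩

H on qubit 1 mixes each pair of kets that differ only in qubit 1: amplitudes (a, b) of (|…0…⟩, |…1…⟩) become ((a + b)/√2, (a − b)/√2). Kets absent from the input have amplitude 0.
(|10⟩, |11⟩): (a, b) = (-i, 0) → (-(1/√2)i, -(1/√2)i)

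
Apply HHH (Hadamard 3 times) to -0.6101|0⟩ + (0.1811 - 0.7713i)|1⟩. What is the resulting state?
(-0.3033 - 0.5454i)|0⟩ + (-0.5595 + 0.5454i)|1⟩

H² = I, so H^3 = H: a single Hadamard. With (a, b) = (-0.6101, (0.1811 - 0.7713i)), H gives ((a + b)/√2, (a − b)/√2) = ((-0.3033 - 0.5454i), (-0.5595 + 0.5454i)).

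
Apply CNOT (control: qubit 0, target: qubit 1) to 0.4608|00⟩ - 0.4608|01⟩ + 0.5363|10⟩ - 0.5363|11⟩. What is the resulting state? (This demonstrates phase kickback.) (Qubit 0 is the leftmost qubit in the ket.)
0.4608|00⟩ - 0.4608|01⟩ - 0.5363|10⟩ + 0.5363|11⟩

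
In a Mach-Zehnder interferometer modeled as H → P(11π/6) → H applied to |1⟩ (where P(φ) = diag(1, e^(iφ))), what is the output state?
(0.06699 + 0.25i)|0⟩ + (0.933 - 0.25i)|1⟩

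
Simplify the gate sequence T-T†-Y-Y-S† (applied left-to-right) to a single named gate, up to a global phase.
S†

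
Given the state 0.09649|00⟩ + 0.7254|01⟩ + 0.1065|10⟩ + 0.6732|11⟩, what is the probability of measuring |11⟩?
0.4532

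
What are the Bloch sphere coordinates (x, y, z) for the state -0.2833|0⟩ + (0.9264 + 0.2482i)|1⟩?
(-0.5249, -0.1406, -0.8396)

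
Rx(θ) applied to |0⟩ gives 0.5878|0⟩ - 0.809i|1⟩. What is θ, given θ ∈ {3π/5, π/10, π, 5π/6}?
3π/5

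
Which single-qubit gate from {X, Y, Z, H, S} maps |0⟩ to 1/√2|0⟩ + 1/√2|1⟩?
H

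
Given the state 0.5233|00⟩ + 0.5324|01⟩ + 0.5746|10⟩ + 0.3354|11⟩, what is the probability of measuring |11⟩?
0.1125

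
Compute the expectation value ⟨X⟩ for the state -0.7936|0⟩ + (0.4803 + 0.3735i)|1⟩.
-0.7623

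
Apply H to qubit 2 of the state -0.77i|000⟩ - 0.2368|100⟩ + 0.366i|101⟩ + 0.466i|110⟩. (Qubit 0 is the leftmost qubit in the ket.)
-0.5445i|000⟩ - 0.5445i|001⟩ + (-0.1674 + 0.2588i)|100⟩ + (-0.1674 - 0.2588i)|101⟩ + 0.3295i|110⟩ + 0.3295i|111⟩

H on qubit 2 mixes each pair of kets that differ only in qubit 2: amplitudes (a, b) of (|…0…⟩, |…1…⟩) become ((a + b)/√2, (a − b)/√2). Kets absent from the input have amplitude 0.
(|000⟩, |001⟩): (a, b) = (-0.77i, 0) → (-0.5445i, -0.5445i)
(|100⟩, |101⟩): (a, b) = (-0.2368, 0.366i) → ((-0.1674 + 0.2588i), (-0.1674 - 0.2588i))
(|110⟩, |111⟩): (a, b) = (0.466i, 0) → (0.3295i, 0.3295i)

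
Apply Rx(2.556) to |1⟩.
-0.9574i|0⟩ + 0.2886|1⟩

Rx(2.556) = [[cos(θ/2), −i·sin(θ/2)], [−i·sin(θ/2), cos(θ/2)]]; θ = 2.556, cos(θ/2) ≈ 0.288631, sin(θ/2) ≈ 0.957441.
With a = amp(|0⟩) = 0 and b = amp(|1⟩) = 1:
new amp(|0⟩) = (0.288631)·a + (-0.957441i)·b = -0.9574i
new amp(|1⟩) = (-0.957441i)·a + (0.288631)·b = 0.2886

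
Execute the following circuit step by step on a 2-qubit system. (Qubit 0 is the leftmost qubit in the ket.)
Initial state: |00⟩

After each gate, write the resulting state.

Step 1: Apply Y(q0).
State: i|10⟩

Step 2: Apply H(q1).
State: (1/√2)i|10⟩ + (1/√2)i|11⟩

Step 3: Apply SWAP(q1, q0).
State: (1/√2)i|01⟩ + (1/√2)i|11⟩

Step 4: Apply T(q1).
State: (-1/2 + (1/2)i)|01⟩ + (-1/2 + (1/2)i)|11⟩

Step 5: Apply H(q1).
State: (-1/√8 + (1/√8)i)|00⟩ + (1/√8 - (1/√8)i)|01⟩ + (-1/√8 + (1/√8)i)|10⟩ + (1/√8 - (1/√8)i)|11⟩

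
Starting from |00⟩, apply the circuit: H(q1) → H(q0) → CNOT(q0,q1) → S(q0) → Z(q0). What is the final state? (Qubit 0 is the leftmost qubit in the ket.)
1/2|00⟩ + 1/2|01⟩ - (1/2)i|10⟩ - (1/2)i|11⟩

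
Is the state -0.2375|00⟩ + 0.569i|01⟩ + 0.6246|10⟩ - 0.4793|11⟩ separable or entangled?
Entangled

Writing the state as a|00⟩ + b|01⟩ + c|10⟩ + d|11⟩, it is a product state iff ad − bc = 0.
Here (a, b, c, d) = (-0.2375, 0.569i, 0.6246, -0.4793): ad − bc = (-0.2375)(-0.4793) − (0.569i)(0.6246) = (0.1138 - 0.3554i) ≠ 0, so the state is entangled.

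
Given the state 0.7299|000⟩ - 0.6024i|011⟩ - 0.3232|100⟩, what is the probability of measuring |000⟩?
0.5328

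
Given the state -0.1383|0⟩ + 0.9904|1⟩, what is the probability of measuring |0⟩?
0.01913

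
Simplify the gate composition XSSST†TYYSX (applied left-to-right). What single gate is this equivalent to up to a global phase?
I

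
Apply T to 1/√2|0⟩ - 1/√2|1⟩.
1/√2|0⟩ + (-1/2 - (1/2)i)|1⟩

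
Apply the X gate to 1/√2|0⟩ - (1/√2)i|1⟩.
-(1/√2)i|0⟩ + 1/√2|1⟩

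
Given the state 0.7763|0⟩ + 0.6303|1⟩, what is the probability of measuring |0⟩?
0.6026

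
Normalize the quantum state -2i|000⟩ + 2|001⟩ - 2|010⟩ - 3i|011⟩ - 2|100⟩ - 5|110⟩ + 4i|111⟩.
-0.2462i|000⟩ + 0.2462|001⟩ - 0.2462|010⟩ - 0.3693i|011⟩ - 0.2462|100⟩ - 0.6155|110⟩ + 0.4924i|111⟩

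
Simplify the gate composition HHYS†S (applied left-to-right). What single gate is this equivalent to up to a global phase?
Y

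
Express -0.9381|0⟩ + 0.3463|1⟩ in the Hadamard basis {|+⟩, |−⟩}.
-0.4185|+⟩ - 0.9082|−⟩

With |ψ⟩ = α|0⟩ + β|1⟩, the Hadamard-basis coefficients are ⟨+|ψ⟩ = (α + β)/√2 and ⟨−|ψ⟩ = (α − β)/√2.
Here α = -0.9381, β = 0.3463: (α + β)/√2 = -0.4185, (α − β)/√2 = -0.9082.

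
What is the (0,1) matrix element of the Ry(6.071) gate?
-0.1059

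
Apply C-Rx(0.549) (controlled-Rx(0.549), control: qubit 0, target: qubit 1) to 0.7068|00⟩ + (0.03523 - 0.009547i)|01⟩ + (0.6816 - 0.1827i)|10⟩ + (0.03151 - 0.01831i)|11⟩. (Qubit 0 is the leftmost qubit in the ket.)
0.7068|00⟩ + (0.03523 - 0.009547i)|01⟩ + (0.6511 - 0.1844i)|10⟩ + (-0.01919 - 0.2024i)|11⟩

C-Rx(0.549) leaves the control-|0⟩ kets |00⟩, |01⟩ unchanged and applies Rx(0.549) to qubit 1 on the control-|1⟩ pair (|10⟩, |11⟩).
Rx(0.549) = [[cos(θ/2), −i·sin(θ/2)], [−i·sin(θ/2), cos(θ/2)]]; θ = 0.549, cos(θ/2) ≈ 0.962561, sin(θ/2) ≈ 0.271066.
With a = amp(|10⟩) = (0.6816 - 0.1827i) and b = amp(|11⟩) = (0.03151 - 0.01831i):
new amp(|10⟩) = (0.962561)·a + (-0.271066i)·b = (0.6511 - 0.1844i)
new amp(|11⟩) = (-0.271066i)·a + (0.962561)·b = (-0.01919 - 0.2024i)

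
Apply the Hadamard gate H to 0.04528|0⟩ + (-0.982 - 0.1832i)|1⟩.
(-0.6624 - 0.1295i)|0⟩ + (0.7264 + 0.1295i)|1⟩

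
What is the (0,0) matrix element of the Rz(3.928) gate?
(-0.3831 - 0.9237i)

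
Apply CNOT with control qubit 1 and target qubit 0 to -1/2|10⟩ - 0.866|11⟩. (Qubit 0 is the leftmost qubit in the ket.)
-0.866|01⟩ - 1/2|10⟩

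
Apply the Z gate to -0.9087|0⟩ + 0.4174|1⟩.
-0.9087|0⟩ - 0.4174|1⟩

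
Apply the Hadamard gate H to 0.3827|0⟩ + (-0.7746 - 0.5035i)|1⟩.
(-0.2771 - 0.356i)|0⟩ + (0.8183 + 0.356i)|1⟩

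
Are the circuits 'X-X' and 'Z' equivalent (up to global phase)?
No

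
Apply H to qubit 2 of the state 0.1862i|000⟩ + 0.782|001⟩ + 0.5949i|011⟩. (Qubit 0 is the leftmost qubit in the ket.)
(0.553 + 0.1317i)|000⟩ + (-0.553 + 0.1317i)|001⟩ + 0.4207i|010⟩ - 0.4207i|011⟩

H on qubit 2 mixes each pair of kets that differ only in qubit 2: amplitudes (a, b) of (|…0…⟩, |…1…⟩) become ((a + b)/√2, (a − b)/√2). Kets absent from the input have amplitude 0.
(|000⟩, |001⟩): (a, b) = (0.1862i, 0.782) → ((0.553 + 0.1317i), (-0.553 + 0.1317i))
(|010⟩, |011⟩): (a, b) = (0, 0.5949i) → (0.4207i, -0.4207i)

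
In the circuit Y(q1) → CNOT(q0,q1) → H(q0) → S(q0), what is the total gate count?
4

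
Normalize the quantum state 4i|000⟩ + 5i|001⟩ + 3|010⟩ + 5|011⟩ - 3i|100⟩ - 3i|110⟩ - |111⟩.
0.4126i|000⟩ + 0.5157i|001⟩ + 0.3094|010⟩ + 0.5157|011⟩ - 0.3094i|100⟩ - 0.3094i|110⟩ - 0.1031|111⟩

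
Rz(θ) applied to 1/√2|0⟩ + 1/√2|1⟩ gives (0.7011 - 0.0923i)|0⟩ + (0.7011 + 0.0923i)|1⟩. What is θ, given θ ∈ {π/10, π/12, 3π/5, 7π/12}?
π/12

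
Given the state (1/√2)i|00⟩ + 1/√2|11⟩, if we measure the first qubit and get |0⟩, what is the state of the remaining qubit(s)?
i|0⟩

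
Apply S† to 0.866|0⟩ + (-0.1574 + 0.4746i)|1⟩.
0.866|0⟩ + (0.4746 + 0.1574i)|1⟩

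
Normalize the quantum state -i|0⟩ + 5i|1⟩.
-0.1961i|0⟩ + 0.9806i|1⟩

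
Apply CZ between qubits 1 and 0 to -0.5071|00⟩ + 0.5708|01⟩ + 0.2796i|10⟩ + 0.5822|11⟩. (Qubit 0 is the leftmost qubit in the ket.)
-0.5071|00⟩ + 0.5708|01⟩ + 0.2796i|10⟩ - 0.5822|11⟩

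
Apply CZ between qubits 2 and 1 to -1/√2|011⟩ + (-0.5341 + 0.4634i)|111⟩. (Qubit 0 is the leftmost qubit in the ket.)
1/√2|011⟩ + (0.5341 - 0.4634i)|111⟩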